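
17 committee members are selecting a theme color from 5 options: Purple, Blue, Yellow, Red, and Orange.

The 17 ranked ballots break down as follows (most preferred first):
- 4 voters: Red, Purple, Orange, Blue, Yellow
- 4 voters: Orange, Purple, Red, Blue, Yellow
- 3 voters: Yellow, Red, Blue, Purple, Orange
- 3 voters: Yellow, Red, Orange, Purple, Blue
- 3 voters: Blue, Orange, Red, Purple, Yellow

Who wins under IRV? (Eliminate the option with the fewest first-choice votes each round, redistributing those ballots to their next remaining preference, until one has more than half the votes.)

Round 1: Purple 0, Blue 3, Yellow 6, Red 4, Orange 4. Purple eliminated.
Round 2: Blue 3, Yellow 6, Red 4, Orange 4. Blue eliminated.
Round 3: Yellow 6, Red 4, Orange 7. Red eliminated.
Round 4: Yellow 6, Orange 11. Orange has a majority (≥9).

Orange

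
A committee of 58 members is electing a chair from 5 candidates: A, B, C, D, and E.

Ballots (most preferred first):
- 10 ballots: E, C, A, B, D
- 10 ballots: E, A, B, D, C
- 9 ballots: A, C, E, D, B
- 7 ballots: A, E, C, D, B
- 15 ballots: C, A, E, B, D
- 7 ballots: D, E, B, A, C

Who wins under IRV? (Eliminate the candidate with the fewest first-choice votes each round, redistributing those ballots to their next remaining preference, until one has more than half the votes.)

A

Round 1: A 16, B 0, C 15, D 7, E 20. B eliminated.
Round 2: A 16, C 15, D 7, E 20. D eliminated.
Round 3: A 16, C 15, E 27. C eliminated.
Round 4: A 31, E 27. A has a majority (≥30).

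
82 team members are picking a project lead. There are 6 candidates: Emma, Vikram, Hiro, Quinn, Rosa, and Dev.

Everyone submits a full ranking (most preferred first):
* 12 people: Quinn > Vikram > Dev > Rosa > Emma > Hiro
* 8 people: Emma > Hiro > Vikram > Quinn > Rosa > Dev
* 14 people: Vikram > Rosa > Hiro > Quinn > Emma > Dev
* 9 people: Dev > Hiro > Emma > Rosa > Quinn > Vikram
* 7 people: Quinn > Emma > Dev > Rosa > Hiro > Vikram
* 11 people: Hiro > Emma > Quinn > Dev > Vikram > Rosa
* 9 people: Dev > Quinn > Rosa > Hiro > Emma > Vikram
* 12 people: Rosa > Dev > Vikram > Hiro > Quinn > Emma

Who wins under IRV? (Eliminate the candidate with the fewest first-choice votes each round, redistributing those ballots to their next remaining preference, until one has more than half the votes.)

Dev

Round 1: Emma 8, Vikram 14, Hiro 11, Quinn 19, Rosa 12, Dev 18. Emma eliminated.
Round 2: Vikram 14, Hiro 19, Quinn 19, Rosa 12, Dev 18. Rosa eliminated.
Round 3: Vikram 14, Hiro 19, Quinn 19, Dev 30. Vikram eliminated.
Round 4: Hiro 33, Quinn 19, Dev 30. Quinn eliminated.
Round 5: Hiro 33, Dev 49. Dev has a majority (≥42).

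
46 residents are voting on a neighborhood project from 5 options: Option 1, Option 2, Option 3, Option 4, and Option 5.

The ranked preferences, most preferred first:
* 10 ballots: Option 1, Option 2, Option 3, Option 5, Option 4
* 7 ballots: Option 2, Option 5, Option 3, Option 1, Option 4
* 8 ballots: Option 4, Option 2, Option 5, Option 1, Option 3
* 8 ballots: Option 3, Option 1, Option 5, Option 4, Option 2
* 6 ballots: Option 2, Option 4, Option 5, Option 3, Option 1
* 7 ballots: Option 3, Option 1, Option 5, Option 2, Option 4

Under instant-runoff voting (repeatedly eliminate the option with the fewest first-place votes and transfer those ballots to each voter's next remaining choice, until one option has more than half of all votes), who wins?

Round 1: Option 1 10, Option 2 13, Option 3 15, Option 4 8, Option 5 0. Option 5 eliminated.
Round 2: Option 1 10, Option 2 13, Option 3 15, Option 4 8. Option 4 eliminated.
Round 3: Option 1 10, Option 2 21, Option 3 15. Option 1 eliminated.
Round 4: Option 2 31, Option 3 15. Option 2 has a majority (≥24).

Option 2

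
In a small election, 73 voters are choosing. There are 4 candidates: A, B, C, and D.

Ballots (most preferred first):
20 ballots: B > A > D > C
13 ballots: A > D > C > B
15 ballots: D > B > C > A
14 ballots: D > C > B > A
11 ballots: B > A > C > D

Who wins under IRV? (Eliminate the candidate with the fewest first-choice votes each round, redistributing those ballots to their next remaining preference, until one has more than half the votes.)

Round 1: A 13, B 31, C 0, D 29. C eliminated.
Round 2: A 13, B 31, D 29. A eliminated.
Round 3: B 31, D 42. D has a majority (≥37).

D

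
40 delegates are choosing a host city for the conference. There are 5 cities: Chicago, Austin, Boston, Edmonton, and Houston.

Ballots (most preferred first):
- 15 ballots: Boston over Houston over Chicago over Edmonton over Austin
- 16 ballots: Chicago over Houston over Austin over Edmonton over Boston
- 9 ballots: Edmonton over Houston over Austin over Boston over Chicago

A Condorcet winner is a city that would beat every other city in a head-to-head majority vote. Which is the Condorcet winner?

Houston

Houston vs Chicago: 24–16
Houston vs Austin: 40–0
Houston vs Boston: 25–15
Houston vs Edmonton: 31–9
Houston beats every other city.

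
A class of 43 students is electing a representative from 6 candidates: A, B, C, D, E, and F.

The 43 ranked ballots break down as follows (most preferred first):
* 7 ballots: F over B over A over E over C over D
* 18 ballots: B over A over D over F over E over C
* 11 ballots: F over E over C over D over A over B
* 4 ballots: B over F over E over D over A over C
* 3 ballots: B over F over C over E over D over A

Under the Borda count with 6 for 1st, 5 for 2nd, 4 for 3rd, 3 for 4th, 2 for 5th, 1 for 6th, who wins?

F

A: 7×4 + 18×5 + 11×2 + 4×2 + 3×1 = 151
B: 7×5 + 18×6 + 11×1 + 4×6 + 3×6 = 196
C: 7×2 + 18×1 + 11×4 + 4×1 + 3×4 = 92
D: 7×1 + 18×4 + 11×3 + 4×3 + 3×2 = 130
E: 7×3 + 18×2 + 11×5 + 4×4 + 3×3 = 137
F: 7×6 + 18×3 + 11×6 + 4×5 + 3×5 = 197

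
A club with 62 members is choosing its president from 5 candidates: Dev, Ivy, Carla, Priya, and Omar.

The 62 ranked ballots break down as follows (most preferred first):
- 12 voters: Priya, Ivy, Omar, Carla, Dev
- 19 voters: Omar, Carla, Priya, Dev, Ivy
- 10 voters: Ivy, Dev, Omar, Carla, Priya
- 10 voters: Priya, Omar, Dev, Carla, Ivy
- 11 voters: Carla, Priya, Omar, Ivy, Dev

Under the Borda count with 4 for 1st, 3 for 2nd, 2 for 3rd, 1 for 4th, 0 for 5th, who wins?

Omar

Dev: 12×0 + 19×1 + 10×3 + 10×2 + 11×0 = 69
Ivy: 12×3 + 19×0 + 10×4 + 10×0 + 11×1 = 87
Carla: 12×1 + 19×3 + 10×1 + 10×1 + 11×4 = 133
Priya: 12×4 + 19×2 + 10×0 + 10×4 + 11×3 = 159
Omar: 12×2 + 19×4 + 10×2 + 10×3 + 11×2 = 172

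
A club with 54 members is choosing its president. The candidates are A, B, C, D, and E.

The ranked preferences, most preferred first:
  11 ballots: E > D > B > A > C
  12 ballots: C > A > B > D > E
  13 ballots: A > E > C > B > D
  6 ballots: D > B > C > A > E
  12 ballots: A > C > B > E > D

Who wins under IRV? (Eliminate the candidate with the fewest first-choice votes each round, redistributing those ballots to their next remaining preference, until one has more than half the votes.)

Round 1: A 25, B 0, C 12, D 6, E 11. B eliminated.
Round 2: A 25, C 12, D 6, E 11. D eliminated.
Round 3: A 25, C 18, E 11. E eliminated.
Round 4: A 36, C 18. A has a majority (≥28).

A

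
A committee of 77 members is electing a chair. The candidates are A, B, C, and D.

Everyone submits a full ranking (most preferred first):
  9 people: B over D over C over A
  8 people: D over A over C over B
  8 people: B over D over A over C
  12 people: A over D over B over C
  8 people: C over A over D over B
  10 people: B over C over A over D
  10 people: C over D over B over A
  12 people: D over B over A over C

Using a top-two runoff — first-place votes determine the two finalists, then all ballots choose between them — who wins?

D

Round 1 first-place votes: A 12, B 27, C 18, D 20. B and D advance.
Runoff: B is ranked above D on 27 ballots, D above B on 50.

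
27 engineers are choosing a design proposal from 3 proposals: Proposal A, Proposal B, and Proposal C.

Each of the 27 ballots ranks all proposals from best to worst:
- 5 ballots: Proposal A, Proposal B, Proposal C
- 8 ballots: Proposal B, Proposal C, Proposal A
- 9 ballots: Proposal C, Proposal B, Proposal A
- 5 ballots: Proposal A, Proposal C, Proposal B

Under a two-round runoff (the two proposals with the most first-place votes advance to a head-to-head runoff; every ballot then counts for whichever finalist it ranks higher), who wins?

Round 1 first-place votes: Proposal A 10, Proposal B 8, Proposal C 9. Proposal A and Proposal C advance.
Runoff: Proposal A is ranked above Proposal C on 10 ballots, Proposal C above Proposal A on 17.

Proposal C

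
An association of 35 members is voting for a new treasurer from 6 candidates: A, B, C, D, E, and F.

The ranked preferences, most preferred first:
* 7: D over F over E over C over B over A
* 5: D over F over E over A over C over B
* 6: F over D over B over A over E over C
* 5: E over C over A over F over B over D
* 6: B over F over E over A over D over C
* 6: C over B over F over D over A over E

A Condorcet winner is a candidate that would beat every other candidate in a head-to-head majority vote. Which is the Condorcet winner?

F vs A: 30–5
F vs B: 23–12
F vs C: 24–11
F vs D: 23–12
F vs E: 30–5
F beats every other candidate.

F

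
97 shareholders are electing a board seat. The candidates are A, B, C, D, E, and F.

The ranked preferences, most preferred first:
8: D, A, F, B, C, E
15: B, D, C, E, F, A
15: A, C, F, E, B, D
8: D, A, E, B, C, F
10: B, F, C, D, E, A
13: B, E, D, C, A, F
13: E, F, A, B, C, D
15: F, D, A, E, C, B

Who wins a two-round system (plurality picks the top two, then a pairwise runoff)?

Round 1 first-place votes: A 15, B 38, C 0, D 16, E 13, F 15. B and D advance.
Runoff: B is ranked above D on 66 ballots, D above B on 31.

B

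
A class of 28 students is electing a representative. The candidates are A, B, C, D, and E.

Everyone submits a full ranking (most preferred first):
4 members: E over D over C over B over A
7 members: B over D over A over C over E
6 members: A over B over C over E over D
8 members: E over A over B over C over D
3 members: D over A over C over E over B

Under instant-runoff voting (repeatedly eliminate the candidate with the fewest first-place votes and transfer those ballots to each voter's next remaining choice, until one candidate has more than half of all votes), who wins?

A

Round 1: A 6, B 7, C 0, D 3, E 12. C eliminated.
Round 2: A 6, B 7, D 3, E 12. D eliminated.
Round 3: A 9, B 7, E 12. B eliminated.
Round 4: A 16, E 12. A has a majority (≥15).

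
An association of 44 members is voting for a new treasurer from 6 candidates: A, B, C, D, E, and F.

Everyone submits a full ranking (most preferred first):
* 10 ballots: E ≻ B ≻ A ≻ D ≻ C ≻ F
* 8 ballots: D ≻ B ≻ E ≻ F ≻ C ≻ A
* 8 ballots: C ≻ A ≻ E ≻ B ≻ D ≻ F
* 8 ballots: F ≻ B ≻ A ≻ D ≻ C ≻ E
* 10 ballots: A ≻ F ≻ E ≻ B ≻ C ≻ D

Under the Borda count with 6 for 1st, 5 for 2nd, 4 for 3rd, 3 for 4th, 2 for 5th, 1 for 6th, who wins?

A: 10×4 + 8×1 + 8×5 + 8×4 + 10×6 = 180
B: 10×5 + 8×5 + 8×3 + 8×5 + 10×3 = 184
C: 10×2 + 8×2 + 8×6 + 8×2 + 10×2 = 120
D: 10×3 + 8×6 + 8×2 + 8×3 + 10×1 = 128
E: 10×6 + 8×4 + 8×4 + 8×1 + 10×4 = 172
F: 10×1 + 8×3 + 8×1 + 8×6 + 10×5 = 140

B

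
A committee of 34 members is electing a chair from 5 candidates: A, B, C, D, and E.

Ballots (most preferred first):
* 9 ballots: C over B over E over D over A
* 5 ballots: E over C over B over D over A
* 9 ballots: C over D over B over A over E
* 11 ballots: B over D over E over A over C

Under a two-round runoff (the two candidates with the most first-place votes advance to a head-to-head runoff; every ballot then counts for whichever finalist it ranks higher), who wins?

C

Round 1 first-place votes: A 0, B 11, C 18, D 0, E 5. C and B advance.
Runoff: C is ranked above B on 23 ballots, B above C on 11.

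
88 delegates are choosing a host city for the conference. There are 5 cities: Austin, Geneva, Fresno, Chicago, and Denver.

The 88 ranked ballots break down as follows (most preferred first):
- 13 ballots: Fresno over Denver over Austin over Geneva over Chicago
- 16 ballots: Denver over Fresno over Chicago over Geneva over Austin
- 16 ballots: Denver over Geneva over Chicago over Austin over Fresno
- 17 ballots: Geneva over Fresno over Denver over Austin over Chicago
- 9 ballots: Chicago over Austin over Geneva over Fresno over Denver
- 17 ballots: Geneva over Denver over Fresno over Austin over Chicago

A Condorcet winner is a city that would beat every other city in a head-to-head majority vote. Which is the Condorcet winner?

Denver vs Austin: 79–9
Denver vs Geneva: 45–43
Denver vs Fresno: 49–39
Denver vs Chicago: 79–9
Denver beats every other city.

Denver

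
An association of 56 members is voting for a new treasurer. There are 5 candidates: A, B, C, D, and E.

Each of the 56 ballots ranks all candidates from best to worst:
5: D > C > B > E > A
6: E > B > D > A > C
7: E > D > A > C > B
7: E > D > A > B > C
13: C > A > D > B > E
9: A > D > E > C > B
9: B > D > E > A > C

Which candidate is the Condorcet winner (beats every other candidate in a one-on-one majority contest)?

D vs A: 34–22
D vs B: 41–15
D vs C: 43–13
D vs E: 36–20
D beats every other candidate.

D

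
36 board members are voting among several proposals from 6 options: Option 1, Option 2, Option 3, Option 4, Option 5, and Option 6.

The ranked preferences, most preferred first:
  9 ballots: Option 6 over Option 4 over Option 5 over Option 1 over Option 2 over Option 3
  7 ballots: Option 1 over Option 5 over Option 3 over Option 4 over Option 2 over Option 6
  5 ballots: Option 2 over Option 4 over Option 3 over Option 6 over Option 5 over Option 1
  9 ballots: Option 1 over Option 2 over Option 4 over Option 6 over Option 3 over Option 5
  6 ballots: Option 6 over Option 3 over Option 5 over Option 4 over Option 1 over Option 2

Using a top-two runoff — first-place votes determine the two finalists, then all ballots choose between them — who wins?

Round 1 first-place votes: Option 1 16, Option 2 5, Option 3 0, Option 4 0, Option 5 0, Option 6 15. Option 1 and Option 6 advance.
Runoff: Option 1 is ranked above Option 6 on 16 ballots, Option 6 above Option 1 on 20.

Option 6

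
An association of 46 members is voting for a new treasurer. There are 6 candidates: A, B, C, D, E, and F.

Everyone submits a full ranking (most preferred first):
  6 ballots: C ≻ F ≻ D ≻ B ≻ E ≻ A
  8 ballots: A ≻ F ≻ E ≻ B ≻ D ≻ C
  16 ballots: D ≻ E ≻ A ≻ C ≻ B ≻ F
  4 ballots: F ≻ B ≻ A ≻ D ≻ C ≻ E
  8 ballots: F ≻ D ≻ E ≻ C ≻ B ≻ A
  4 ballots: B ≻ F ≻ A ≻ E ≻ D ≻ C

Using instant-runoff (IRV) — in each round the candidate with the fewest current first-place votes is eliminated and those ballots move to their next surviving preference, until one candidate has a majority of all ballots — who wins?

Round 1: A 8, B 4, C 6, D 16, E 0, F 12. E eliminated.
Round 2: A 8, B 4, C 6, D 16, F 12. B eliminated.
Round 3: A 8, C 6, D 16, F 16. C eliminated.
Round 4: A 8, D 16, F 22. A eliminated.
Round 5: D 16, F 30. F has a majority (≥24).

F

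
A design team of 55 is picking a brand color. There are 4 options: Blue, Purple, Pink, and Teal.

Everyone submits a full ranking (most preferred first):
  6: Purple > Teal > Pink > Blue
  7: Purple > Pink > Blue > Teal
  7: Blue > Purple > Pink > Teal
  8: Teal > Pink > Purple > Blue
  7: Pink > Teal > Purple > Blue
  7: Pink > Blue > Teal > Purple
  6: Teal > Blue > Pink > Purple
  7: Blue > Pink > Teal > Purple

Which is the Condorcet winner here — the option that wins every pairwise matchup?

Pink vs Blue: 35–20
Pink vs Purple: 35–20
Pink vs Teal: 35–20
Pink beats every other option.

Pink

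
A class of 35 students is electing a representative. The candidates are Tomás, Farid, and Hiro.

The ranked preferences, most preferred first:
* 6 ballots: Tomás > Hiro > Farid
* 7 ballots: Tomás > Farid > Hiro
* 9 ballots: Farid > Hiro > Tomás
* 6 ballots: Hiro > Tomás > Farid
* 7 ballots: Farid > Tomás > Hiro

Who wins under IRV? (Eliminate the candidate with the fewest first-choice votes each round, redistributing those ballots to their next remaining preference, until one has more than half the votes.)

Round 1: Tomás 13, Farid 16, Hiro 6. Hiro eliminated.
Round 2: Tomás 19, Farid 16. Tomás has a majority (≥18).

Tomás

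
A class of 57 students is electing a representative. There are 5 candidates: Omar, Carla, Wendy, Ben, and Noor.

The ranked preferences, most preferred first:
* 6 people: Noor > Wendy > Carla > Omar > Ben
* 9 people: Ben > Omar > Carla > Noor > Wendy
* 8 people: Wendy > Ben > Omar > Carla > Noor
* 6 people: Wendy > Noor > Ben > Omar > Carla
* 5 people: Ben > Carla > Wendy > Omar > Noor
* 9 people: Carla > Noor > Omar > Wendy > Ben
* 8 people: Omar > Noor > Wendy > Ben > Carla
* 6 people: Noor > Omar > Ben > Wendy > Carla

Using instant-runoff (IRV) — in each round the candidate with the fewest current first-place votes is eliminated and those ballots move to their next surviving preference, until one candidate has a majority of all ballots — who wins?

Round 1: Omar 8, Carla 9, Wendy 14, Ben 14, Noor 12. Omar eliminated.
Round 2: Carla 9, Wendy 14, Ben 14, Noor 20. Carla eliminated.
Round 3: Wendy 14, Ben 14, Noor 29. Noor has a majority (≥29).

Noor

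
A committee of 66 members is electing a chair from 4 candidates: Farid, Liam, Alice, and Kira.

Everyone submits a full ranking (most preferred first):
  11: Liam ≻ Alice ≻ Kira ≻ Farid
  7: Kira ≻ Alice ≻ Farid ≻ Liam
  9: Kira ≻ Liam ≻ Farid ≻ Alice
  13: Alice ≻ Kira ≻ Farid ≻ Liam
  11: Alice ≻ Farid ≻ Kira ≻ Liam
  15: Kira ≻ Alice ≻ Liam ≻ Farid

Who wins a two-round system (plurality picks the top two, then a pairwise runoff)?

Round 1 first-place votes: Farid 0, Liam 11, Alice 24, Kira 31. Kira and Alice advance.
Runoff: Kira is ranked above Alice on 31 ballots, Alice above Kira on 35.

Alice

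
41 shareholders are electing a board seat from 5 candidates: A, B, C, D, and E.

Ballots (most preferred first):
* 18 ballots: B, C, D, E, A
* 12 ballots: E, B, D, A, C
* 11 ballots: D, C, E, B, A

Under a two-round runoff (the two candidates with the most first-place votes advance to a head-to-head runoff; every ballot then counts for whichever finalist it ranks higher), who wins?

E

Round 1 first-place votes: A 0, B 18, C 0, D 11, E 12. B and E advance.
Runoff: B is ranked above E on 18 ballots, E above B on 23.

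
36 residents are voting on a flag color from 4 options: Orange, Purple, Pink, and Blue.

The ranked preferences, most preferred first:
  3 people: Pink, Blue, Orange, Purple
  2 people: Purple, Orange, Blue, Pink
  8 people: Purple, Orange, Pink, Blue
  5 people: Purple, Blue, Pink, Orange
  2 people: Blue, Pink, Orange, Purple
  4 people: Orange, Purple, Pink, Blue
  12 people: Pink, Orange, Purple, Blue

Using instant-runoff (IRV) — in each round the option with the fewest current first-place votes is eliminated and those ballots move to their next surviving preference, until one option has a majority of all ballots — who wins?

Purple

Round 1: Orange 4, Purple 15, Pink 15, Blue 2. Blue eliminated.
Round 2: Orange 4, Purple 15, Pink 17. Orange eliminated.
Round 3: Purple 19, Pink 17. Purple has a majority (≥19).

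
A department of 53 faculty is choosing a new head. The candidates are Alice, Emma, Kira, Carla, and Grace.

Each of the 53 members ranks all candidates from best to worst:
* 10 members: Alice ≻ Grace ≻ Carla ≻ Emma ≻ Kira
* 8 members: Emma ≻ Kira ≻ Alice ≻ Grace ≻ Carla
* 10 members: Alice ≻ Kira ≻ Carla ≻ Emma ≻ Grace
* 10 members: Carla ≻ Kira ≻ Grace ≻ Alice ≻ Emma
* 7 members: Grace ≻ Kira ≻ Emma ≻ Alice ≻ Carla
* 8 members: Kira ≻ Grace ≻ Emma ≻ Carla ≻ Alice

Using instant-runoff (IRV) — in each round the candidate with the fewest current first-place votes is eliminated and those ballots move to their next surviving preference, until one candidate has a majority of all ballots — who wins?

Round 1: Alice 20, Emma 8, Kira 8, Carla 10, Grace 7. Grace eliminated.
Round 2: Alice 20, Emma 8, Kira 15, Carla 10. Emma eliminated.
Round 3: Alice 20, Kira 23, Carla 10. Carla eliminated.
Round 4: Alice 20, Kira 33. Kira has a majority (≥27).

Kira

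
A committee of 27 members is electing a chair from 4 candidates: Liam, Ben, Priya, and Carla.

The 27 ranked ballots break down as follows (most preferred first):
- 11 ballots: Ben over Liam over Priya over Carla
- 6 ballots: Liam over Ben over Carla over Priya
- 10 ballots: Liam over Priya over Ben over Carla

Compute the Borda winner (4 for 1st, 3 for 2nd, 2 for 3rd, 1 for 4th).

Liam: 11×3 + 6×4 + 10×4 = 97
Ben: 11×4 + 6×3 + 10×2 = 82
Priya: 11×2 + 6×1 + 10×3 = 58
Carla: 11×1 + 6×2 + 10×1 = 33

Liam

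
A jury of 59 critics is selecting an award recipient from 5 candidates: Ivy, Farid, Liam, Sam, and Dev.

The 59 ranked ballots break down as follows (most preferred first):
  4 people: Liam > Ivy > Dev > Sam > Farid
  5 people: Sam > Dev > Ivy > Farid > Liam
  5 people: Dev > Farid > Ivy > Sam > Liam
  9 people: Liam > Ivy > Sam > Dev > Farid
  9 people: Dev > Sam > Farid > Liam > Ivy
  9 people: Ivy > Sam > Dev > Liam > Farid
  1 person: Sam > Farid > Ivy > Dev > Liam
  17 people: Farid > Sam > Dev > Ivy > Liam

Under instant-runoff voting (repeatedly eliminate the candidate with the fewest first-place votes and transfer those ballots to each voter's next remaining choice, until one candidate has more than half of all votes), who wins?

Dev

Round 1: Ivy 9, Farid 17, Liam 13, Sam 6, Dev 14. Sam eliminated.
Round 2: Ivy 9, Farid 18, Liam 13, Dev 19. Ivy eliminated.
Round 3: Farid 18, Liam 13, Dev 28. Liam eliminated.
Round 4: Farid 18, Dev 41. Dev has a majority (≥30).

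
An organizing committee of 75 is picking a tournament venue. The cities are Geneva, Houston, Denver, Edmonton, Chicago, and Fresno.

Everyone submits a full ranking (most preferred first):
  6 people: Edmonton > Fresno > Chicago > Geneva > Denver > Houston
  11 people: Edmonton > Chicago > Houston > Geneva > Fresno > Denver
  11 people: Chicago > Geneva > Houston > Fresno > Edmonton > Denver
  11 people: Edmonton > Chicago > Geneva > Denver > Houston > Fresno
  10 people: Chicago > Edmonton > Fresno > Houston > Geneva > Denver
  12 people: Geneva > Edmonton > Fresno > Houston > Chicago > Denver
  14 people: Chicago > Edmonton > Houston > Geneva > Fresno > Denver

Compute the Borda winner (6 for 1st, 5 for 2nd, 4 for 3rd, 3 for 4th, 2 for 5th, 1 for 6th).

Edmonton

Geneva: 6×3 + 11×3 + 11×5 + 11×4 + 10×2 + 12×6 + 14×3 = 284
Houston: 6×1 + 11×4 + 11×4 + 11×2 + 10×3 + 12×3 + 14×4 = 238
Denver: 6×2 + 11×1 + 11×1 + 11×3 + 10×1 + 12×1 + 14×1 = 103
Edmonton: 6×6 + 11×6 + 11×2 + 11×6 + 10×5 + 12×5 + 14×5 = 370
Chicago: 6×4 + 11×5 + 11×6 + 11×5 + 10×6 + 12×2 + 14×6 = 368
Fresno: 6×5 + 11×2 + 11×3 + 11×1 + 10×4 + 12×4 + 14×2 = 212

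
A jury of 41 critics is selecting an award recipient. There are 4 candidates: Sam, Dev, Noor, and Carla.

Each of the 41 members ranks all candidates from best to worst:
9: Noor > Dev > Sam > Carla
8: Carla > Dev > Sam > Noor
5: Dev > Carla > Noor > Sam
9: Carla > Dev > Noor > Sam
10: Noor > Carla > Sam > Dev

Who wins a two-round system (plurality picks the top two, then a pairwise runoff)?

Round 1 first-place votes: Sam 0, Dev 5, Noor 19, Carla 17. Noor and Carla advance.
Runoff: Noor is ranked above Carla on 19 ballots, Carla above Noor on 22.

Carla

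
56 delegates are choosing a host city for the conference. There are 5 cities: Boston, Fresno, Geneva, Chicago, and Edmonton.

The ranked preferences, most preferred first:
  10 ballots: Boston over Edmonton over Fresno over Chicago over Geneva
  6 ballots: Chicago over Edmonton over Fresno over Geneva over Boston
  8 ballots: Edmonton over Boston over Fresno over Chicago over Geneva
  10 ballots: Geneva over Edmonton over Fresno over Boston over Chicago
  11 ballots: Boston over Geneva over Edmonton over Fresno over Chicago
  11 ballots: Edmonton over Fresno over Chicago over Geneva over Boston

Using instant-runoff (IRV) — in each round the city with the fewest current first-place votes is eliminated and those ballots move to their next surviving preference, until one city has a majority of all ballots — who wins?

Edmonton

Round 1: Boston 21, Fresno 0, Geneva 10, Chicago 6, Edmonton 19. Fresno eliminated.
Round 2: Boston 21, Geneva 10, Chicago 6, Edmonton 19. Chicago eliminated.
Round 3: Boston 21, Geneva 10, Edmonton 25. Geneva eliminated.
Round 4: Boston 21, Edmonton 35. Edmonton has a majority (≥29).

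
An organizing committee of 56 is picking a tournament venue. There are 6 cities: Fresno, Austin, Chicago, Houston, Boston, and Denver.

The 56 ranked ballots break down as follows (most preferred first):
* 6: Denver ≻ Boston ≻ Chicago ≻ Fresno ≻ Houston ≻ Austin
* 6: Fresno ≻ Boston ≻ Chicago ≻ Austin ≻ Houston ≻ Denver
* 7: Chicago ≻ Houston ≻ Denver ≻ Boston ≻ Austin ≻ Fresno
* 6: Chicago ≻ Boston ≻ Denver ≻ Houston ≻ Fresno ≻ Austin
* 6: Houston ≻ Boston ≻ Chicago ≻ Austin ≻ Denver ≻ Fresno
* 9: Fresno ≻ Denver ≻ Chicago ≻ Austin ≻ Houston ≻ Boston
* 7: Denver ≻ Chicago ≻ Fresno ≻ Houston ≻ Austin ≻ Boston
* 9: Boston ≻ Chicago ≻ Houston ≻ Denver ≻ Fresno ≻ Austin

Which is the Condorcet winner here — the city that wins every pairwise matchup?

Chicago vs Fresno: 41–15
Chicago vs Austin: 56–0
Chicago vs Houston: 50–6
Chicago vs Boston: 29–27
Chicago vs Denver: 34–22
Chicago beats every other city.

Chicago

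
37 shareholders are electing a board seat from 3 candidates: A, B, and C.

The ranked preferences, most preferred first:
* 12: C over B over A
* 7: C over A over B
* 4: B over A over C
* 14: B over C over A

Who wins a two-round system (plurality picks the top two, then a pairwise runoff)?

C

Round 1 first-place votes: A 0, B 18, C 19. C and B advance.
Runoff: C is ranked above B on 19 ballots, B above C on 18.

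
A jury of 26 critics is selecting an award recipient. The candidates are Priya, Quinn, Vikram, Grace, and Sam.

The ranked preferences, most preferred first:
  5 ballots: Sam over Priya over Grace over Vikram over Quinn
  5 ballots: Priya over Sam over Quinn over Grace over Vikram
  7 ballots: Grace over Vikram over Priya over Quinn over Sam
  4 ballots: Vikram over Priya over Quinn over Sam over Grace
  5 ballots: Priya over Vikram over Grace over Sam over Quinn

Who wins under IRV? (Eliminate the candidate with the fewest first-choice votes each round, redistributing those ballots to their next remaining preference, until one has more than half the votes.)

Priya

Round 1: Priya 10, Quinn 0, Vikram 4, Grace 7, Sam 5. Quinn eliminated.
Round 2: Priya 10, Vikram 4, Grace 7, Sam 5. Vikram eliminated.
Round 3: Priya 14, Grace 7, Sam 5. Priya has a majority (≥14).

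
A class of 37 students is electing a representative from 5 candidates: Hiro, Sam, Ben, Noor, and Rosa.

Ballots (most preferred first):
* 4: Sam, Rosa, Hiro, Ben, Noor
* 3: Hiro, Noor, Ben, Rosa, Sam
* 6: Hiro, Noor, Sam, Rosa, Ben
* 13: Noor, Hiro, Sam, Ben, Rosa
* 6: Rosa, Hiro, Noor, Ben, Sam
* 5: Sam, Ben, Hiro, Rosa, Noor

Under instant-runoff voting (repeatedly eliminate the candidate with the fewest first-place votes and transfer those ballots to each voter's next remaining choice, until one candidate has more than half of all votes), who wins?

Hiro

Round 1: Hiro 9, Sam 9, Ben 0, Noor 13, Rosa 6. Ben eliminated.
Round 2: Hiro 9, Sam 9, Noor 13, Rosa 6. Rosa eliminated.
Round 3: Hiro 15, Sam 9, Noor 13. Sam eliminated.
Round 4: Hiro 24, Noor 13. Hiro has a majority (≥19).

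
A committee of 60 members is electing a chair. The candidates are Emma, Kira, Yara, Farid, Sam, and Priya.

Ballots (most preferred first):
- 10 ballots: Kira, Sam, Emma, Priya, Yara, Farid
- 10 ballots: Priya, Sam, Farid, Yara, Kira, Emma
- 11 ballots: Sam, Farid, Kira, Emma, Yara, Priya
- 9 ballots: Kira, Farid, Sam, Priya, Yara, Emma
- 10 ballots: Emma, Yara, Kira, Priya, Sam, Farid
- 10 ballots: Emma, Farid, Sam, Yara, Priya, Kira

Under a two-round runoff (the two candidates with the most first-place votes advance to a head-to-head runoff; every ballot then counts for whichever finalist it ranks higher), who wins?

Round 1 first-place votes: Emma 20, Kira 19, Yara 0, Farid 0, Sam 11, Priya 10. Emma and Kira advance.
Runoff: Emma is ranked above Kira on 20 ballots, Kira above Emma on 40.

Kira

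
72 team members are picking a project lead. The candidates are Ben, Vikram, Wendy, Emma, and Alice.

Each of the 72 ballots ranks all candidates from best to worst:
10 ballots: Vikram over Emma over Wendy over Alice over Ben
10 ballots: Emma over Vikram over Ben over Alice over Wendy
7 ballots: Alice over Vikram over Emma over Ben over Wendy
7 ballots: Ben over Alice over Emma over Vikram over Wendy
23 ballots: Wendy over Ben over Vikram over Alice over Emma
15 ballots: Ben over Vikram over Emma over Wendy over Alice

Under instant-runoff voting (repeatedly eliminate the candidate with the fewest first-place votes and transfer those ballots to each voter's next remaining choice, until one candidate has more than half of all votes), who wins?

Round 1: Ben 22, Vikram 10, Wendy 23, Emma 10, Alice 7. Alice eliminated.
Round 2: Ben 22, Vikram 17, Wendy 23, Emma 10. Emma eliminated.
Round 3: Ben 22, Vikram 27, Wendy 23. Ben eliminated.
Round 4: Vikram 49, Wendy 23. Vikram has a majority (≥37).

Vikram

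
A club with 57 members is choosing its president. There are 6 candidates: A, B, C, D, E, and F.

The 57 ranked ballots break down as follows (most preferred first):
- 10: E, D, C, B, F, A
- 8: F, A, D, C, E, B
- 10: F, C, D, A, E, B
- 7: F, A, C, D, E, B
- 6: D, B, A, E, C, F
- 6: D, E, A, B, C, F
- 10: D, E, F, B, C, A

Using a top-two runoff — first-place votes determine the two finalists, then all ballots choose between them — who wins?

Round 1 first-place votes: A 0, B 0, C 0, D 22, E 10, F 25. F and D advance.
Runoff: F is ranked above D on 25 ballots, D above F on 32.

D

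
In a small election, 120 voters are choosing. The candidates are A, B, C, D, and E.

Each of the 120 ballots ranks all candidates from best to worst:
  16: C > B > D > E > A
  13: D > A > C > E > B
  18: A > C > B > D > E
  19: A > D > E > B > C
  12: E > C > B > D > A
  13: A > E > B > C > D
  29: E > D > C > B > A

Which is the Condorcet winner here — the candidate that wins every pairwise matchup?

D vs A: 70–50
D vs B: 61–59
D vs C: 61–59
D vs E: 66–54
D beats every other candidate.

D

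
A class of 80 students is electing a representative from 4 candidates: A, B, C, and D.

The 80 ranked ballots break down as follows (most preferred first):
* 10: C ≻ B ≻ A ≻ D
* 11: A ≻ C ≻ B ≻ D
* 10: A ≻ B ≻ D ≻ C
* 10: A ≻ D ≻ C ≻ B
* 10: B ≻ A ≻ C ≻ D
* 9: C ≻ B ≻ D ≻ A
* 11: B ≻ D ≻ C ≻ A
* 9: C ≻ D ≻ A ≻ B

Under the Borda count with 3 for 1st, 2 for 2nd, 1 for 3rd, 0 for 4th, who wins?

C

A: 10×1 + 11×3 + 10×3 + 10×3 + 10×2 + 9×0 + 11×0 + 9×1 = 132
B: 10×2 + 11×1 + 10×2 + 10×0 + 10×3 + 9×2 + 11×3 + 9×0 = 132
C: 10×3 + 11×2 + 10×0 + 10×1 + 10×1 + 9×3 + 11×1 + 9×3 = 137
D: 10×0 + 11×0 + 10×1 + 10×2 + 10×0 + 9×1 + 11×2 + 9×2 = 79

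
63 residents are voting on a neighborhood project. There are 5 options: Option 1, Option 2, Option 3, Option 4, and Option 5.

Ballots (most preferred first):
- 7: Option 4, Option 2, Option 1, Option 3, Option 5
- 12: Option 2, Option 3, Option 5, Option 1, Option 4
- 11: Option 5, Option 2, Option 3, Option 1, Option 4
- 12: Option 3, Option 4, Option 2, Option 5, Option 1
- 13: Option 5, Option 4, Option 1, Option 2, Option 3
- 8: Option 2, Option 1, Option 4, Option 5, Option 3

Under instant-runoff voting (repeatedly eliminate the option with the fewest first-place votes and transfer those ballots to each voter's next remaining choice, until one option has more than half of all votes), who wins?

Option 2

Round 1: Option 1 0, Option 2 20, Option 3 12, Option 4 7, Option 5 24. Option 1 eliminated.
Round 2: Option 2 20, Option 3 12, Option 4 7, Option 5 24. Option 4 eliminated.
Round 3: Option 2 27, Option 3 12, Option 5 24. Option 3 eliminated.
Round 4: Option 2 39, Option 5 24. Option 2 has a majority (≥32).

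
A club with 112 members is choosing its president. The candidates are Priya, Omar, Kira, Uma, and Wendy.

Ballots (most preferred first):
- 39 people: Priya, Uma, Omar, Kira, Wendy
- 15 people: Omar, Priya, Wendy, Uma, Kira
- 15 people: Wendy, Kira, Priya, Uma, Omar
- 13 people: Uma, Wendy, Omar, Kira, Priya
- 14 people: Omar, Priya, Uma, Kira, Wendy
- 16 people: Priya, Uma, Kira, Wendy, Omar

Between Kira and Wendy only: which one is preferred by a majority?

Kira is ranked above Wendy on 69 ballots; Wendy above Kira on 43.

Kira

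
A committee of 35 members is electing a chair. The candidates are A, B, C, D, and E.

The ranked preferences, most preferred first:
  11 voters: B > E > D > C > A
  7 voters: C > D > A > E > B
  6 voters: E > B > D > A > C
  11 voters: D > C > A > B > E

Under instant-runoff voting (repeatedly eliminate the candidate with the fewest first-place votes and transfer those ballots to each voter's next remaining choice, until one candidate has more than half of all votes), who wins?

Round 1: A 0, B 11, C 7, D 11, E 6. A eliminated.
Round 2: B 11, C 7, D 11, E 6. E eliminated.
Round 3: B 17, C 7, D 11. C eliminated.
Round 4: B 17, D 18. D has a majority (≥18).

D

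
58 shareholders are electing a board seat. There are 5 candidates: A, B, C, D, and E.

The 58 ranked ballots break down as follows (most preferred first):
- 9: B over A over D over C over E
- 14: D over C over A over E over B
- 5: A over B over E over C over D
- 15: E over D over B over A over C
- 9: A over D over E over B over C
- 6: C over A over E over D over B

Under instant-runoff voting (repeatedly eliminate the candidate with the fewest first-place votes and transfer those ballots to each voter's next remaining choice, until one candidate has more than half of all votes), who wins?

A

Round 1: A 14, B 9, C 6, D 14, E 15. C eliminated.
Round 2: A 20, B 9, D 14, E 15. B eliminated.
Round 3: A 29, D 14, E 15. D eliminated.
Round 4: A 43, E 15. A has a majority (≥30).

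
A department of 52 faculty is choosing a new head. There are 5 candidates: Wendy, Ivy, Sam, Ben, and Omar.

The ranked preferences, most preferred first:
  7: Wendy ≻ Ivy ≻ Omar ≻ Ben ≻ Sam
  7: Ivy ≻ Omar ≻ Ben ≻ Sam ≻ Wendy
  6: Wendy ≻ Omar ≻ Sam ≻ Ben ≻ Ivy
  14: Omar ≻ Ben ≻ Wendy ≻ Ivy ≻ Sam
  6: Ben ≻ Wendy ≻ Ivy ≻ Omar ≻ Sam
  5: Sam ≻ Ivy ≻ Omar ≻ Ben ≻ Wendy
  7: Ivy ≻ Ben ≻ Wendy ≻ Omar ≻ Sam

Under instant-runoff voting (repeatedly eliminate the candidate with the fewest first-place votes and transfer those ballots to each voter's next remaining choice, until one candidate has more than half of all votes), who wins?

Round 1: Wendy 13, Ivy 14, Sam 5, Ben 6, Omar 14. Sam eliminated.
Round 2: Wendy 13, Ivy 19, Ben 6, Omar 14. Ben eliminated.
Round 3: Wendy 19, Ivy 19, Omar 14. Omar eliminated.
Round 4: Wendy 33, Ivy 19. Wendy has a majority (≥27).

Wendy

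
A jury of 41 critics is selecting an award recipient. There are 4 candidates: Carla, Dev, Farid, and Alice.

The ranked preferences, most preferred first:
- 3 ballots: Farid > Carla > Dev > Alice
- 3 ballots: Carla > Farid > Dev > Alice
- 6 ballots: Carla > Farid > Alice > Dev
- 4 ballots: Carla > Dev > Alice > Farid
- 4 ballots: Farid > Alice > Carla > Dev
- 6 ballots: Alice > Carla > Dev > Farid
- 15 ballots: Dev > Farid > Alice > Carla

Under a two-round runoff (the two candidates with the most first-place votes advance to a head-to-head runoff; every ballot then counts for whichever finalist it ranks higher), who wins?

Carla

Round 1 first-place votes: Carla 13, Dev 15, Farid 7, Alice 6. Dev and Carla advance.
Runoff: Dev is ranked above Carla on 15 ballots, Carla above Dev on 26.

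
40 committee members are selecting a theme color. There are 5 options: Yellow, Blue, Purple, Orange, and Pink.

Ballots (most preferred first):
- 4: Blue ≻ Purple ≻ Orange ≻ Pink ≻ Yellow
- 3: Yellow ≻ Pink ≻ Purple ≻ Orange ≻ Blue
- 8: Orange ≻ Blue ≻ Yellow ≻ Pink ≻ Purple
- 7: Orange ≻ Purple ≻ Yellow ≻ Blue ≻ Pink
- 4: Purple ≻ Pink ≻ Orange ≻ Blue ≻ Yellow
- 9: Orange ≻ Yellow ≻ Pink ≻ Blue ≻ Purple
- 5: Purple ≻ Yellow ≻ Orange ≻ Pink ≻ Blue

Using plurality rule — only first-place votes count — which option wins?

First-place votes: Yellow 3, Blue 4, Purple 9, Orange 24, Pink 0.

Orange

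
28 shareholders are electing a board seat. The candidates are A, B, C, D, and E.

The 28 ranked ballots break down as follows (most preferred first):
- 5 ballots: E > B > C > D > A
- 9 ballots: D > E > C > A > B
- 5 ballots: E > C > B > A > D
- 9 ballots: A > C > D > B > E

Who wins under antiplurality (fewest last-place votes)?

C

Last-place votes: A 5, B 9, C 0, D 5, E 9.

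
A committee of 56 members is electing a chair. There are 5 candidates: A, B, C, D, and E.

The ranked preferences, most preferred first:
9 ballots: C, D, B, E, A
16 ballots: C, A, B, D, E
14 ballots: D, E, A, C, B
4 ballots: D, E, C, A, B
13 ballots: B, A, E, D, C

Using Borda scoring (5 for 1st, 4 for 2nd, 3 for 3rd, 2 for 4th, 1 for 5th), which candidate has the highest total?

D

A: 9×1 + 16×4 + 14×3 + 4×2 + 13×4 = 175
B: 9×3 + 16×3 + 14×1 + 4×1 + 13×5 = 158
C: 9×5 + 16×5 + 14×2 + 4×3 + 13×1 = 178
D: 9×4 + 16×2 + 14×5 + 4×5 + 13×2 = 184
E: 9×2 + 16×1 + 14×4 + 4×4 + 13×3 = 145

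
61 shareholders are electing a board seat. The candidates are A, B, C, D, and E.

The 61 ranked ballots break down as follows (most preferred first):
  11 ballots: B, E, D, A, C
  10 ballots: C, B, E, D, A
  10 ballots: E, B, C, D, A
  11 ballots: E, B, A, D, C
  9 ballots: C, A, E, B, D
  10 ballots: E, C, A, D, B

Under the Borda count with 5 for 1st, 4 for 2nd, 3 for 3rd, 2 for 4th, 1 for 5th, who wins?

A: 11×2 + 10×1 + 10×1 + 11×3 + 9×4 + 10×3 = 141
B: 11×5 + 10×4 + 10×4 + 11×4 + 9×2 + 10×1 = 207
C: 11×1 + 10×5 + 10×3 + 11×1 + 9×5 + 10×4 = 187
D: 11×3 + 10×2 + 10×2 + 11×2 + 9×1 + 10×2 = 124
E: 11×4 + 10×3 + 10×5 + 11×5 + 9×3 + 10×5 = 256

E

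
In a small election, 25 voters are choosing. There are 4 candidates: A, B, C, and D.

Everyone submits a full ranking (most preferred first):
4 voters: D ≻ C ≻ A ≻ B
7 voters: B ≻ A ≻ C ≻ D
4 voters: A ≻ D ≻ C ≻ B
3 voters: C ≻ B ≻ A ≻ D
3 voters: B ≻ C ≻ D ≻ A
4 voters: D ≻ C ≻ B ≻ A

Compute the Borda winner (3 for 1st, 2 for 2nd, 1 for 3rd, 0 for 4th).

A: 4×1 + 7×2 + 4×3 + 3×1 + 3×0 + 4×0 = 33
B: 4×0 + 7×3 + 4×0 + 3×2 + 3×3 + 4×1 = 40
C: 4×2 + 7×1 + 4×1 + 3×3 + 3×2 + 4×2 = 42
D: 4×3 + 7×0 + 4×2 + 3×0 + 3×1 + 4×3 = 35

C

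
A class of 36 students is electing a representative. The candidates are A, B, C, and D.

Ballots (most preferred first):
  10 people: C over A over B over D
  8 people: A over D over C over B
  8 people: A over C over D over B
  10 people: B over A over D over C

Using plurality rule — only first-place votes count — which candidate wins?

A

First-place votes: A 16, B 10, C 10, D 0.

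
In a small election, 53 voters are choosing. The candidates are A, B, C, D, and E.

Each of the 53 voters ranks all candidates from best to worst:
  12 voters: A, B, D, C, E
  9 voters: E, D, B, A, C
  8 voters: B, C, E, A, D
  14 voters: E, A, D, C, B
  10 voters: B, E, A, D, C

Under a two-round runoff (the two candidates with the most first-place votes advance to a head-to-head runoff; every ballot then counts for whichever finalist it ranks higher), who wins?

Round 1 first-place votes: A 12, B 18, C 0, D 0, E 23. E and B advance.
Runoff: E is ranked above B on 23 ballots, B above E on 30.

B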